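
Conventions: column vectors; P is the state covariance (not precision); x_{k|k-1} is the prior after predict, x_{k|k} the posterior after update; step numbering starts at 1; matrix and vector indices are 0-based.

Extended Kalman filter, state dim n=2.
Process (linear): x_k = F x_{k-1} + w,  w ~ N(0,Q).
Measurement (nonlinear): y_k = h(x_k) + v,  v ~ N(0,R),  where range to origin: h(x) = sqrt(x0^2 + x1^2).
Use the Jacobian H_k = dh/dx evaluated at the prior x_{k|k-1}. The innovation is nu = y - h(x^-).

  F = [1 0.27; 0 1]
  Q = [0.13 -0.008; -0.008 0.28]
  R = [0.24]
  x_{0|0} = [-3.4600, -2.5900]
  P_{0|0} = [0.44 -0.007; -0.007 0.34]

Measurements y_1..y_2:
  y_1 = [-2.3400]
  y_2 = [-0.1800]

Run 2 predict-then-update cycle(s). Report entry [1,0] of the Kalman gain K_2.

step 1: x^-=[-4.1593, -2.5900]  P^-=[0.5910 0.0768; 0.0768 0.6200]  H_jac=[-0.8489 -0.5286]  S=[0.9080]  K=[-0.5972; -0.4327]  nu=[-7.2398]  x^+=[0.1644, 0.5428]  P^+=[0.2671 -0.1579; -0.1579 0.4500]
step 2: x^-=[0.3109, 0.5428]  P^-=[0.3447 -0.0444; -0.0444 0.7300]  H_jac=[0.4971 0.8677]  S=[0.8365]  K=[0.1588; 0.7308]  nu=[-0.8056]  x^+=[0.1830, -0.0459]  P^+=[0.3236 -0.1415; -0.1415 0.2832]

K[1,0] = 0.7308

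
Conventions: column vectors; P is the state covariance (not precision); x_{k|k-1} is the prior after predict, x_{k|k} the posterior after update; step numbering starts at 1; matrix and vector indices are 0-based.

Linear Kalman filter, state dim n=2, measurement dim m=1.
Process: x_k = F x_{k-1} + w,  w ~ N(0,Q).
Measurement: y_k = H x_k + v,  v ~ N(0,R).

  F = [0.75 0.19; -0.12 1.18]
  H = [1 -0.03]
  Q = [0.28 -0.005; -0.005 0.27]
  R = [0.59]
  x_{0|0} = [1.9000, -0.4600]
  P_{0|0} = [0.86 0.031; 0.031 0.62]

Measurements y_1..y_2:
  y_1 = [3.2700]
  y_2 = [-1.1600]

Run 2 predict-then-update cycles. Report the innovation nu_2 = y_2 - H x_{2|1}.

innov = [-2.8850]

step 1: x^-=[1.3376, -0.7708]  P^-=[0.7950 0.0833; 0.0833 1.1369]  S=[1.3810]  K=[0.5738; 0.0356]  nu=[1.9093]  x^+=[2.4332, -0.7027]  P^+=[0.3402 0.0551; 0.0551 1.1351]
step 2: x^-=[1.6914, -1.1212]  P^-=[0.5281 0.2664; 0.2664 1.8399]  S=[1.1037]  K=[0.4712; 0.1913]  nu=[-2.8850]  x^+=[0.3320, -1.6732]  P^+=[0.2830 0.1669; 0.1669 1.7995]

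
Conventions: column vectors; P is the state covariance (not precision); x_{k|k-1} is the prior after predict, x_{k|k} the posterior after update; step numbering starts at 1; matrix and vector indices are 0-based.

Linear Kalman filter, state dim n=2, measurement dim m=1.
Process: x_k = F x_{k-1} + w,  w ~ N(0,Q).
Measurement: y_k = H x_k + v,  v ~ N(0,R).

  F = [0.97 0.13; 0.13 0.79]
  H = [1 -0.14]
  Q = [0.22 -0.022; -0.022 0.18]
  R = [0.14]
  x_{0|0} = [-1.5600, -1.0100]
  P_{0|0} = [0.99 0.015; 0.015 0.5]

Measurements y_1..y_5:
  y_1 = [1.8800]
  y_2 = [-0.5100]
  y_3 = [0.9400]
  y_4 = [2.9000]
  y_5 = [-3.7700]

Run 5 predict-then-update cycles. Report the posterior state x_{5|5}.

x_post = [-2.0665, -0.2003]

step 1: x^-=[-1.6445, -1.0007]  P^-=[1.1637 0.1659; 0.1659 0.5119]  S=[1.2673]  K=[0.8999; 0.0744]  nu=[3.3844]  x^+=[1.4013, -0.7489]  P^+=[0.1373 0.0811; 0.0811 0.5048]
step 2: x^-=[1.2619, -0.4095]  P^-=[0.3782 0.1107; 0.1107 0.5141]  S=[0.4973]  K=[0.7294; 0.0778]  nu=[-1.8292]  x^+=[-0.0723, -0.5519]  P^+=[0.1137 0.0824; 0.0824 0.5110]
step 3: x^-=[-0.1419, -0.4454]  P^-=[0.3564 0.1094; 0.1094 0.5178]  S=[0.4759]  K=[0.7167; 0.0775]  nu=[1.0195]  x^+=[0.5888, -0.3663]  P^+=[0.1119 0.0829; 0.0829 0.5149]
step 4: x^-=[0.5235, -0.2129]  P^-=[0.3550 0.1100; 0.1100 0.5203]  S=[0.4744]  K=[0.7158; 0.0783]  nu=[2.3467]  x^+=[2.2033, -0.0292]  P^+=[0.1119 0.0834; 0.0834 0.5174]
step 5: x^-=[2.1334, 0.2633]  P^-=[0.3551 0.1106; 0.1106 0.5219]  S=[0.4743]  K=[0.7159; 0.0790]  nu=[-5.8665]  x^+=[-2.0665, -0.2003]  P^+=[0.1119 0.0837; 0.0837 0.5190]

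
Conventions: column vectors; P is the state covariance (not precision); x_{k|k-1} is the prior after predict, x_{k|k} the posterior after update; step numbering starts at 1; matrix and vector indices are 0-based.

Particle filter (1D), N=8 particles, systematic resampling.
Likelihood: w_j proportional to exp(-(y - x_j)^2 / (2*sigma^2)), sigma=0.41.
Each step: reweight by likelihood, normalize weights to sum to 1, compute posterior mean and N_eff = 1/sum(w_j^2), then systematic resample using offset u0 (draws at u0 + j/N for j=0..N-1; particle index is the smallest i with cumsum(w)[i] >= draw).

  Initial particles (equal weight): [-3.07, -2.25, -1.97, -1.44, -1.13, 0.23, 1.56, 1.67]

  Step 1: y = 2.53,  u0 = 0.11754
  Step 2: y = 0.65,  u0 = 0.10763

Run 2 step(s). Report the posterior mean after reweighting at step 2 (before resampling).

post_mean = 1.6276

step 1: w=[0.0000, 0.0000, 0.0000, 0.0000, 0.0000, 0.0000, 0.3546, 0.6454]  mean=1.6310  Neff=1.8441  idx=[6, 6, 7, 7, 7, 7, 7, 7]
step 2: w=[0.1926, 0.1926, 0.1025, 0.1025, 0.1025, 0.1025, 0.1025, 0.1025]  mean=1.6276  Neff=7.2885  idx=[0, 1, 1, 2, 4, 5, 6, 7]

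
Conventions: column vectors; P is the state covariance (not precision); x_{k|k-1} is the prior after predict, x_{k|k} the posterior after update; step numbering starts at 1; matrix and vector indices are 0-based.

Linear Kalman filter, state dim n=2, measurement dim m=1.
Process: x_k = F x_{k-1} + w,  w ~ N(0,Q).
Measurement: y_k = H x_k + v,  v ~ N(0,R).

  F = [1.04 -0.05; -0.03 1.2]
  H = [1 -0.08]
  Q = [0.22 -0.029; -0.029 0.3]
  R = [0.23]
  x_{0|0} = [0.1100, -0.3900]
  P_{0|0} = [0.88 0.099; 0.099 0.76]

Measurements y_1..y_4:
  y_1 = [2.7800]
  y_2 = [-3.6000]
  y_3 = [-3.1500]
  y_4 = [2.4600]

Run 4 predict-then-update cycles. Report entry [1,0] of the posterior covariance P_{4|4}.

step 1: x^-=[0.1339, -0.4713]  P^-=[1.1634 0.0216; 0.0216 1.3881]  S=[1.3988]  K=[0.8305; -0.0639]  nu=[2.6084]  x^+=[2.3001, -0.6380]  P^+=[0.1987 0.0959; 0.0959 1.3824]
step 2: x^-=[2.4240, -0.8346]  P^-=[0.4284 0.0017; 0.0017 2.2839]  S=[0.6727]  K=[0.6366; -0.2691]  nu=[-6.0908]  x^+=[-1.4532, 0.8045]  P^+=[0.1558 0.1169; 0.1169 2.2351]
step 3: x^-=[-1.5516, 1.0090]  P^-=[0.3819 -0.0219; -0.0219 3.5103]  S=[0.6379]  K=[0.6015; -0.4746]  nu=[-1.5177]  x^+=[-2.4644, 1.7292]  P^+=[0.1512 0.1602; 0.1602 3.3667]
step 4: x^-=[-2.6495, 2.1490]  P^-=[0.3752 -0.0356; -0.0356 5.1366]  S=[0.6438]  K=[0.5873; -0.6935]  nu=[5.2814]  x^+=[0.4521, -1.5138]  P^+=[0.1532 0.2266; 0.2266 4.8270]

P_post[1,0] = 0.2266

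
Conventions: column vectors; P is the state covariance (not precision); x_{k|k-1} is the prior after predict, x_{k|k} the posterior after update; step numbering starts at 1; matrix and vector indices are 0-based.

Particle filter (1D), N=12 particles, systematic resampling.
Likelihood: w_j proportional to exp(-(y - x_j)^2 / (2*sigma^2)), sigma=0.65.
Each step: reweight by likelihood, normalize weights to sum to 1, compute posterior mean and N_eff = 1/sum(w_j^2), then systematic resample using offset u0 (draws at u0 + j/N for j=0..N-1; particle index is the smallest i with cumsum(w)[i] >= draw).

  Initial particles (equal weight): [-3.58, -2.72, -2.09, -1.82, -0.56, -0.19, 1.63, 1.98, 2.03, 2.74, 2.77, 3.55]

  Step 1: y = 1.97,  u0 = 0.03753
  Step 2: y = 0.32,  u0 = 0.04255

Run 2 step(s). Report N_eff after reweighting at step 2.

step 1: w=[0.0000, 0.0000, 0.0000, 0.0000, 0.0001, 0.0010, 0.2243, 0.2571, 0.2560, 0.1275, 0.1206, 0.0134]  mean=2.1249  Neff=4.6967  idx=[6, 6, 6, 7, 7, 7, 8, 8, 8, 9, 10, 10]
step 2: w=[0.2167, 0.2167, 0.2167, 0.0633, 0.0633, 0.0633, 0.0519, 0.0519, 0.0519, 0.0016, 0.0014, 0.0014]  mean=1.7636  Neff=6.2123  idx=[0, 0, 0, 1, 1, 2, 2, 2, 3, 5, 6, 8]

N_eff = 6.2123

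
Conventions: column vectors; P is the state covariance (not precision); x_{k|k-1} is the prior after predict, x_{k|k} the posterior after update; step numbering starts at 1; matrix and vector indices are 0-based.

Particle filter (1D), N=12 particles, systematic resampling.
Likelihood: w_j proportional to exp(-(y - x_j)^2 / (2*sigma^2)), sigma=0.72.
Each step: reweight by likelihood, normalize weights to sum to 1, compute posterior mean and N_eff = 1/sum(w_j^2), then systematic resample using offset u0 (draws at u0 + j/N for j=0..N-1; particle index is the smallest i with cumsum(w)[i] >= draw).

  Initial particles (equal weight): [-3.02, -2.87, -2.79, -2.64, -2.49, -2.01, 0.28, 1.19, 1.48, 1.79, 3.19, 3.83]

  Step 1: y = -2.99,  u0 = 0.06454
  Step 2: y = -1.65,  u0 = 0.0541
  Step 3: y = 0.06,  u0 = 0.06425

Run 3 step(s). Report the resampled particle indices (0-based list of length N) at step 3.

resampled_idx = [6, 9, 9, 9, 9, 10, 10, 10, 11, 11, 11, 11]

step 1: w=[0.1991, 0.1965, 0.1917, 0.1771, 0.1566, 0.0789, 0.0000, 0.0000, 0.0000, 0.0000, 0.0000, 0.0000]  mean=-2.7164  Neff=5.6450  idx=[0, 0, 1, 1, 2, 2, 2, 3, 3, 4, 4, 5]
step 2: w=[0.0378, 0.0378, 0.0549, 0.0549, 0.0659, 0.0659, 0.0659, 0.0897, 0.0897, 0.1169, 0.1169, 0.2037]  mean=-2.5602  Neff=9.3603  idx=[1, 3, 4, 5, 7, 7, 8, 9, 10, 11, 11, 11]
step 3: w=[0.0019, 0.0046, 0.0071, 0.0071, 0.0159, 0.0159, 0.0159, 0.0339, 0.0339, 0.2880, 0.2880, 0.2880]  mean=-2.0895  Neff=3.9691  idx=[6, 9, 9, 9, 9, 10, 10, 10, 11, 11, 11, 11]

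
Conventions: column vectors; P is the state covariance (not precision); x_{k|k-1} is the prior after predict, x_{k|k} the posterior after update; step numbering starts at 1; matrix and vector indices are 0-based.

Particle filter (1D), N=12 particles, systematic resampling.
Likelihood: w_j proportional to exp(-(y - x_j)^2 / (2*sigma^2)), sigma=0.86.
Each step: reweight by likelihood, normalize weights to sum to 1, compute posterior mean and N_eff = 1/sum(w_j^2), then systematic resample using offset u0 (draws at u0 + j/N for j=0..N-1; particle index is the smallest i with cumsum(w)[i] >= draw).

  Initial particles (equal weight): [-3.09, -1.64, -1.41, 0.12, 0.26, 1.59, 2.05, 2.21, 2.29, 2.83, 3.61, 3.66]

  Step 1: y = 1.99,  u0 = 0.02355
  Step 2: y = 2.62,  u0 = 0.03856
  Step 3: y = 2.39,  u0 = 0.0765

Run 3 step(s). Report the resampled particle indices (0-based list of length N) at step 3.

resampled_idx = [1, 2, 3, 4, 4, 5, 6, 7, 8, 9, 10, 11]

step 1: w=[0.0000, 0.0000, 0.0001, 0.0189, 0.0266, 0.1805, 0.2006, 0.1946, 0.1892, 0.1248, 0.0341, 0.0305]  mean=2.1588  Neff=6.0517  idx=[4, 5, 5, 6, 6, 7, 7, 7, 8, 8, 9, 10]
step 2: w=[0.0027, 0.0566, 0.0566, 0.0931, 0.0931, 0.1035, 0.1035, 0.1035, 0.1077, 0.1077, 0.1125, 0.0598]  mean=2.2755  Neff=10.4968  idx=[1, 3, 3, 4, 5, 6, 7, 8, 8, 9, 10, 11]
step 3: w=[0.0613, 0.0874, 0.0874, 0.0874, 0.0925, 0.0925, 0.0925, 0.0939, 0.0939, 0.0939, 0.0829, 0.0346]  mean=2.2523  Neff=11.5167  idx=[1, 2, 3, 4, 4, 5, 6, 7, 8, 9, 10, 11]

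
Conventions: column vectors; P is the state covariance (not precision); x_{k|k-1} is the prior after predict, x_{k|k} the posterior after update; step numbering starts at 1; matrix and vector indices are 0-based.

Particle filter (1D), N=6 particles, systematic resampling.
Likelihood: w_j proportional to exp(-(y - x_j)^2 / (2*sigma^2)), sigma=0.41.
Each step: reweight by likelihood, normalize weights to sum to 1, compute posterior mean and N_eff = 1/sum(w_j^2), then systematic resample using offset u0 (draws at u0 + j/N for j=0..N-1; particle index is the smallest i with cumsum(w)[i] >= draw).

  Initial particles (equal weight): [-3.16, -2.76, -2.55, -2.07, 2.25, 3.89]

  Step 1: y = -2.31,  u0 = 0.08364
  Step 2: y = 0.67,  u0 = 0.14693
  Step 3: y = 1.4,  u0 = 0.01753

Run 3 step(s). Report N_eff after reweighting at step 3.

step 1: w=[0.0496, 0.2331, 0.3586, 0.3586, 0.0000, 0.0000]  mean=-2.4571  Neff=3.1843  idx=[1, 1, 2, 2, 3, 3]
step 2: w=[0.0000, 0.0000, 0.0001, 0.0001, 0.4999, 0.4999]  mean=-2.0701  Neff=2.0008  idx=[4, 4, 4, 5, 5, 5]
step 3: w=[0.1667, 0.1667, 0.1667, 0.1667, 0.1667, 0.1667]  mean=-2.0700  Neff=6.0000  idx=[0, 1, 2, 3, 4, 5]

N_eff = 6.0000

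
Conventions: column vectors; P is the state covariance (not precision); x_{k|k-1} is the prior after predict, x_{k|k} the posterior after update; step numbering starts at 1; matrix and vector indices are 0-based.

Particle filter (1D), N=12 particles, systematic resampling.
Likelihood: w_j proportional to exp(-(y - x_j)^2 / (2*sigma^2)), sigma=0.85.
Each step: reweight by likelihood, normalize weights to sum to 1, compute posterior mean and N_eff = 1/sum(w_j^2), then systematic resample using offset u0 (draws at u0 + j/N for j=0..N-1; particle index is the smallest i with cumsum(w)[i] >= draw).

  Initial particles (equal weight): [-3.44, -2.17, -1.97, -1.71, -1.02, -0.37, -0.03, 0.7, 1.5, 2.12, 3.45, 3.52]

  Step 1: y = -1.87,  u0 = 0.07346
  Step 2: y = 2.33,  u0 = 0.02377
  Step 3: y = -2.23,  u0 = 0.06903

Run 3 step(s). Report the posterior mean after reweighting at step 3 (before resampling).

step 1: w=[0.0452, 0.2337, 0.2470, 0.2443, 0.1508, 0.0524, 0.0239, 0.0026, 0.0001, 0.0000, 0.0000, 0.0000]  mean=-1.7389  Neff=4.9157  idx=[1, 1, 1, 2, 2, 2, 3, 3, 3, 4, 4, 6]
step 2: w=[0.0000, 0.0000, 0.0000, 0.0001, 0.0001, 0.0001, 0.0006, 0.0006, 0.0006, 0.0192, 0.0192, 0.9594]  mean=-0.0718  Neff=1.0855  idx=[10, 11, 11, 11, 11, 11, 11, 11, 11, 11, 11, 11]
step 3: w=[0.4846, 0.0469, 0.0469, 0.0469, 0.0469, 0.0469, 0.0469, 0.0469, 0.0469, 0.0469, 0.0469, 0.0469]  mean=-0.5098  Neff=3.8613  idx=[0, 0, 0, 0, 0, 1, 2, 4, 6, 8, 9, 11]

post_mean = -0.5098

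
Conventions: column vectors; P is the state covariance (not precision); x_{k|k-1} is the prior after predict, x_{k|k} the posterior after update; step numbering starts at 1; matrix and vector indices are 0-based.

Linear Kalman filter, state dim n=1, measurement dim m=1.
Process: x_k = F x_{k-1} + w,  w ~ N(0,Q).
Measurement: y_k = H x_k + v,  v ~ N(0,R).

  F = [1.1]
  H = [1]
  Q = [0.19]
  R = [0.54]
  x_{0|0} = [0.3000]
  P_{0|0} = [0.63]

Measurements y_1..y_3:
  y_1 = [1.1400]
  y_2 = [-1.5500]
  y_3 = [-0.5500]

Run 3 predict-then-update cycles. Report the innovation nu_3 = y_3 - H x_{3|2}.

step 1: x^-=[0.3300]  P^-=[0.9523]  S=[1.4923]  K=[0.6381]  nu=[0.8100]  x^+=[0.8469]  P^+=[0.3446]
step 2: x^-=[0.9316]  P^-=[0.6070]  S=[1.1470]  K=[0.5292]  nu=[-2.4816]  x^+=[-0.3816]  P^+=[0.2858]
step 3: x^-=[-0.4198]  P^-=[0.5358]  S=[1.0758]  K=[0.4980]  nu=[-0.1302]  x^+=[-0.4847]  P^+=[0.2689]

innov = [-0.1302]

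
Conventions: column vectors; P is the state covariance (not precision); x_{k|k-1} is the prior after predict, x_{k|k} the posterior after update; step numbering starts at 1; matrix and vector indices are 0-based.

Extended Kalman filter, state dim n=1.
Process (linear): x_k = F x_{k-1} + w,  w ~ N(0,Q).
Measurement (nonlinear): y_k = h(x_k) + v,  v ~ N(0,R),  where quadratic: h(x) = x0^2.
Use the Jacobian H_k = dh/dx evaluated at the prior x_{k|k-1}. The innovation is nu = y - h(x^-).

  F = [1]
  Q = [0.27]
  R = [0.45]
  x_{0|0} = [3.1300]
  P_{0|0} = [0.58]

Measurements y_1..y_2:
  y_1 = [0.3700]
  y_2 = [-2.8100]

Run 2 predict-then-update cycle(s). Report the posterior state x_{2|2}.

x_post = [0.1836]

step 1: x^-=[3.1300]  P^-=[0.8500]  H_jac=[6.2600]  S=[33.7595]  K=[0.1576]  nu=[-9.4269]  x^+=[1.6442]  P^+=[0.0113]
step 2: x^-=[1.6442]  P^-=[0.2813]  H_jac=[3.2884]  S=[3.4921]  K=[0.2649]  nu=[-5.5133]  x^+=[0.1836]  P^+=[0.0363]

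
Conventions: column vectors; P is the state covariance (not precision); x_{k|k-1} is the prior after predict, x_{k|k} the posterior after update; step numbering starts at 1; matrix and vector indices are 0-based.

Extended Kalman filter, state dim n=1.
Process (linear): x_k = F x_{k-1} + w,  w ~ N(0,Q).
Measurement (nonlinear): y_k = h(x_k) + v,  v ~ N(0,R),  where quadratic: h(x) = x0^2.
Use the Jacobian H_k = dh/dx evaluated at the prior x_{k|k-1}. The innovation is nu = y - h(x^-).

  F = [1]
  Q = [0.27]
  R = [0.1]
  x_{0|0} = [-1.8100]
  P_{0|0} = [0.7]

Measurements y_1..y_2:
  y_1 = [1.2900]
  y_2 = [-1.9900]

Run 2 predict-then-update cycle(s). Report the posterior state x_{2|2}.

step 1: x^-=[-1.8100]  P^-=[0.9700]  H_jac=[-3.6200]  S=[12.8113]  K=[-0.2741]  nu=[-1.9861]  x^+=[-1.2656]  P^+=[0.0076]
step 2: x^-=[-1.2656]  P^-=[0.2776]  H_jac=[-2.5313]  S=[1.8785]  K=[-0.3740]  nu=[-3.5918]  x^+=[0.0778]  P^+=[0.0148]

x_post = [0.0778]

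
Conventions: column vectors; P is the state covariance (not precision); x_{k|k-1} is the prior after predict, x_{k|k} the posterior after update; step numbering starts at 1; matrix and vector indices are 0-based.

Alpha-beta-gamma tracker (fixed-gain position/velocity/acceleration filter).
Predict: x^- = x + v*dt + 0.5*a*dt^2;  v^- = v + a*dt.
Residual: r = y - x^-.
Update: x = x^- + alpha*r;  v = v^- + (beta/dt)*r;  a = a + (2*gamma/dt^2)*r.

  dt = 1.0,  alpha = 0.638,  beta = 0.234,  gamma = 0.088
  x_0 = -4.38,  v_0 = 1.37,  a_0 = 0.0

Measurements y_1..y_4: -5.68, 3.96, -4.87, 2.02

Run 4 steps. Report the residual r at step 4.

step 1: x_pred=-3.0100  r=-2.6700  x^+=-4.7135  v^+=0.7452  a^+=-0.4699
step 2: x_pred=-4.2032  r=8.1632  x^+=1.0049  v^+=2.1855  a^+=0.9668
step 3: x_pred=3.6738  r=-8.5438  x^+=-1.7771  v^+=1.1530  a^+=-0.5369
step 4: x_pred=-0.8926  r=2.9126  x^+=0.9657  v^+=1.2977  a^+=-0.0243

resid = 2.9126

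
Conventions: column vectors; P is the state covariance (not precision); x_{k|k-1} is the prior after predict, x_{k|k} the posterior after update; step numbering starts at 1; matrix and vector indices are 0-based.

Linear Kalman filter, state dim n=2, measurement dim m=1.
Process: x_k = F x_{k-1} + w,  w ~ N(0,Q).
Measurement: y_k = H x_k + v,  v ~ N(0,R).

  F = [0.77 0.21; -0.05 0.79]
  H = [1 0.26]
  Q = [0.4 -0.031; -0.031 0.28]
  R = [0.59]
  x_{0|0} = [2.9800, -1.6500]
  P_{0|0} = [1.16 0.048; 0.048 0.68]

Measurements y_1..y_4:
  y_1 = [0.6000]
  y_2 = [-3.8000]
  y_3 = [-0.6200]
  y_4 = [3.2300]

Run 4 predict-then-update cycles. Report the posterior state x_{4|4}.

x_post = [1.1719, -0.2164]

step 1: x^-=[1.9481, -1.4525]  P^-=[1.1333 0.0658; 0.0658 0.7035]  S=[1.8051]  K=[0.6373; 0.1378]  nu=[-0.9704]  x^+=[1.3296, -1.5862]  P^+=[0.4001 -0.0927; -0.0927 0.6692]
step 2: x^-=[0.6907, -1.3196]  P^-=[0.6368 0.0092; 0.0092 0.7060]  S=[1.2793]  K=[0.4996; 0.1507]  nu=[-4.1476]  x^+=[-1.3815, -1.9446]  P^+=[0.3174 -0.0871; -0.0871 0.6769]
step 3: x^-=[-1.4722, -1.4671]  P^-=[0.5899 0.0170; 0.0170 0.7101]  S=[1.2367]  K=[0.4805; 0.1631]  nu=[1.2336]  x^+=[-0.8793, -1.2660]  P^+=[0.3043 -0.0799; -0.0799 0.6773]
step 4: x^-=[-0.9430, -0.9562]  P^-=[0.5844 0.0219; 0.0219 0.7098]  S=[1.2338]  K=[0.4783; 0.1673]  nu=[4.4216]  x^+=[1.1719, -0.2164]  P^+=[0.3022 -0.0768; -0.0768 0.6752]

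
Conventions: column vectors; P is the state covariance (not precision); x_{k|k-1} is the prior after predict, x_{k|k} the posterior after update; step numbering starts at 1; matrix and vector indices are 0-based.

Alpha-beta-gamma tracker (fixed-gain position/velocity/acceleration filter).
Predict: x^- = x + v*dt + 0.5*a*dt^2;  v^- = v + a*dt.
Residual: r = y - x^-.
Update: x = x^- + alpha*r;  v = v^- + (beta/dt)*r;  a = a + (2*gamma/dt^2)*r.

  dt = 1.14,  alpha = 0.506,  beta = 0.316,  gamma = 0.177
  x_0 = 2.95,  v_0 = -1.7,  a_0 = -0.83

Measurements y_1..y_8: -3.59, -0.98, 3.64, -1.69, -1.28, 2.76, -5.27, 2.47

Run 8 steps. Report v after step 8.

v_post = -3.2937

step 1: x_pred=0.4727  r=-4.0627  x^+=-1.5830  v^+=-3.7723  a^+=-1.9366
step 2: x_pred=-7.1419  r=6.1619  x^+=-4.0240  v^+=-4.2721  a^+=-0.2582
step 3: x_pred=-9.0619  r=12.7019  x^+=-2.6347  v^+=-1.0455  a^+=3.2017
step 4: x_pred=-1.7461  r=0.0561  x^+=-1.7177  v^+=2.6200  a^+=3.2170
step 5: x_pred=3.3595  r=-4.6395  x^+=1.0119  v^+=5.0014  a^+=1.9532
step 6: x_pred=7.9827  r=-5.2227  x^+=5.3400  v^+=5.7804  a^+=0.5306
step 7: x_pred=12.2744  r=-17.5444  x^+=3.3970  v^+=1.5221  a^+=-4.2483
step 8: x_pred=2.3716  r=0.0984  x^+=2.4214  v^+=-3.2937  a^+=-4.2215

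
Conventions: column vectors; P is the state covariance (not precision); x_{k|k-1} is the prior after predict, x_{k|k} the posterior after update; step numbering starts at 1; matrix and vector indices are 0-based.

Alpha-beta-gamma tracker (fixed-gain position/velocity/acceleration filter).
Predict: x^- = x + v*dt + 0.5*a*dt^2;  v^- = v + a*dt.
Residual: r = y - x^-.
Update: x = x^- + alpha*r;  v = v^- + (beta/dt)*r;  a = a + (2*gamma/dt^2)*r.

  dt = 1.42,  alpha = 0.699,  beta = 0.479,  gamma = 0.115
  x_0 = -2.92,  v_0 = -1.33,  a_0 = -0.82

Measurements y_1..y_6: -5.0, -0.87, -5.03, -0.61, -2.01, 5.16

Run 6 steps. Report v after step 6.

step 1: x_pred=-5.6353  r=0.6353  x^+=-5.1912  v^+=-2.2801  a^+=-0.7475
step 2: x_pred=-9.1826  r=8.3126  x^+=-3.3721  v^+=-0.5375  a^+=0.2006
step 3: x_pred=-3.9331  r=-1.0969  x^+=-4.6998  v^+=-0.6226  a^+=0.0755
step 4: x_pred=-5.5078  r=4.8978  x^+=-2.0842  v^+=1.1368  a^+=0.6342
step 5: x_pred=0.1694  r=-2.1794  x^+=-1.3540  v^+=1.3022  a^+=0.3856
step 6: x_pred=0.8839  r=4.2761  x^+=3.8729  v^+=3.2922  a^+=0.8734

v_post = 3.2922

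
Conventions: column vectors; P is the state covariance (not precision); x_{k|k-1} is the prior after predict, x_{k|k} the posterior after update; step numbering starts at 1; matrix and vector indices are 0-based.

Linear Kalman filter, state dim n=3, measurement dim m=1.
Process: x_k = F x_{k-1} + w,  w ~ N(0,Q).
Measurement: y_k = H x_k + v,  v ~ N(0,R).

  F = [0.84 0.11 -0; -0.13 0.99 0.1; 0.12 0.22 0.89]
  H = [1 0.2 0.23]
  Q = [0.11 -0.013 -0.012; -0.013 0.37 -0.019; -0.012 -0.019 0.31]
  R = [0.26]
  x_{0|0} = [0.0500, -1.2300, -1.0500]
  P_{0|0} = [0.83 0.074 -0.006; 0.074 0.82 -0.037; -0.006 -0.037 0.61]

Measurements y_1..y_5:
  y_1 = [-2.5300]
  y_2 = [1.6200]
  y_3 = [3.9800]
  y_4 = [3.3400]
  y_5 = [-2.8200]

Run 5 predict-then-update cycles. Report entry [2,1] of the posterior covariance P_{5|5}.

step 1: x^-=[-0.0933, -1.3292, -1.1991]  P^-=[0.7192 0.0452 0.0981; 0.0452 1.1676 0.1748; 0.0981 0.1748 0.8330]  S=[1.1493]  K=[0.6533; 0.2775; 0.2824]  nu=[-1.8951]  x^+=[-1.3314, -1.8551, -1.7343]  P^+=[0.2287 -0.1631 -0.1140; -0.1631 1.0791 0.0847; -0.1140 0.0847 0.7413]
step 2: x^-=[-1.3224, -1.8369, -2.1114]  P^-=[0.2543 -0.0624 -0.0721; -0.0624 1.5006 0.3521; -0.0721 0.3521 0.9529]  S=[0.5990]  K=[0.3760; 0.5320; 0.3631]  nu=[3.7954]  x^+=[0.1047, 0.1822, -0.7332]  P^+=[0.1696 -0.1823 -0.1539; -0.1823 1.3311 0.2363; -0.1539 0.2363 0.8739]
step 3: x^-=[0.1080, 0.0934, -0.5999]  P^-=[0.2121 -0.0459 -0.0907; -0.0459 1.7839 0.5590; -0.0907 0.5590 1.1192]  S=[0.5940]  K=[0.3065; 0.7399; 0.4689]  nu=[3.9913]  x^+=[1.3313, 3.0464, 1.2716]  P^+=[0.1563 -0.1806 -0.1760; -0.1806 1.4588 0.3529; -0.1760 0.3529 0.9886]
step 4: x^-=[1.4534, 2.9701, 1.9617]  P^-=[0.2046 -0.0297 -0.0938; -0.0297 1.9332 0.7050; -0.0938 0.7050 1.2570]  S=[0.6182]  K=[0.2864; 0.8396; 0.5440]  nu=[0.8414]  x^+=[1.6944, 3.6765, 2.4195]  P^+=[0.1539 -0.1784 -0.1901; -0.1784 1.4973 0.4226; -0.1901 0.4226 1.0740]
step 5: x^-=[1.8277, 3.6614, 3.1655]  P^-=[0.2037 -0.0238 -0.0963; -0.0238 1.9854 0.7855; -0.0963 0.7855 1.3508]  S=[0.6330]  K=[0.2793; 0.8750; 0.5869]  nu=[-6.1080]  x^+=[0.1218, -1.6834, -0.4191]  P^+=[0.1543 -0.1785 -0.2001; -0.1785 1.5007 0.4605; -0.2001 0.4605 1.1328]

P_post[2,1] = 0.4605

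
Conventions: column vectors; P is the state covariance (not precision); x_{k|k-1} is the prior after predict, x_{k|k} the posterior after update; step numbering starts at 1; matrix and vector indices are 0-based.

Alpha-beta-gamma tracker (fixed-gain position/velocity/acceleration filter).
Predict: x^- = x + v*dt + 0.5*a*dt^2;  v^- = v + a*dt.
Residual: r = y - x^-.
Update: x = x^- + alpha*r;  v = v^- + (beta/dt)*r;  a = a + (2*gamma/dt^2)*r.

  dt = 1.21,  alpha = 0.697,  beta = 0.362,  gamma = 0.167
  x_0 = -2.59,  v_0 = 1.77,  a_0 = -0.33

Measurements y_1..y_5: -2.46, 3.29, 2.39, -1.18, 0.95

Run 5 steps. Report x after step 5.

step 1: x_pred=-0.6899  r=-1.7701  x^+=-1.9237  v^+=0.8411  a^+=-0.7338
step 2: x_pred=-1.4431  r=4.7331  x^+=1.8559  v^+=1.3692  a^+=0.3459
step 3: x_pred=3.7659  r=-1.3759  x^+=2.8069  v^+=1.3762  a^+=0.0321
step 4: x_pred=4.4955  r=-5.6755  x^+=0.5397  v^+=-0.2830  a^+=-1.2627
step 5: x_pred=-0.7271  r=1.6771  x^+=0.4418  v^+=-1.3091  a^+=-0.8801

x_post = 0.4418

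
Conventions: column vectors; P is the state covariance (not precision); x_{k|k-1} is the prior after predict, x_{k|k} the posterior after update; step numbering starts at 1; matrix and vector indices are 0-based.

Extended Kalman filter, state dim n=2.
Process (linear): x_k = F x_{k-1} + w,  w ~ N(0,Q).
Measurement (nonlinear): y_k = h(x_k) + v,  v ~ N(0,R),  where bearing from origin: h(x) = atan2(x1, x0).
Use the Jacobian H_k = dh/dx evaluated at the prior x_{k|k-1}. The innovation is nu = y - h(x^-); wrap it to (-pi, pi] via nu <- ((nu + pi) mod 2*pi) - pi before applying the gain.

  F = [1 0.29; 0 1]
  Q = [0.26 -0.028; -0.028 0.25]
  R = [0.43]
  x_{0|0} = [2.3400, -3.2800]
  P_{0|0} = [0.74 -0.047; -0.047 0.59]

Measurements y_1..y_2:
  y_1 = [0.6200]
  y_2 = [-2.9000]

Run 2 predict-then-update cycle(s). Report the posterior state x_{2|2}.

step 1: x^-=[1.3888, -3.2800]  P^-=[1.0224 0.0961; 0.0961 0.8400]  H_jac=[0.2585 0.1095]  S=[0.5138]  K=[0.5349; 0.2273]  nu=[1.7903]  x^+=[2.3463, -2.8731]  P^+=[0.8754 0.0336; 0.0336 0.8135]
step 2: x^-=[1.5131, -2.8731]  P^-=[1.2233 0.2415; 0.2415 1.0635]  H_jac=[0.2725 0.1435]  S=[0.5616]  K=[0.6552; 0.3889]  nu=[-1.8140]  x^+=[0.3246, -3.5786]  P^+=[0.9822 0.0984; 0.0984 0.9785]

x_post = [0.3246, -3.5786]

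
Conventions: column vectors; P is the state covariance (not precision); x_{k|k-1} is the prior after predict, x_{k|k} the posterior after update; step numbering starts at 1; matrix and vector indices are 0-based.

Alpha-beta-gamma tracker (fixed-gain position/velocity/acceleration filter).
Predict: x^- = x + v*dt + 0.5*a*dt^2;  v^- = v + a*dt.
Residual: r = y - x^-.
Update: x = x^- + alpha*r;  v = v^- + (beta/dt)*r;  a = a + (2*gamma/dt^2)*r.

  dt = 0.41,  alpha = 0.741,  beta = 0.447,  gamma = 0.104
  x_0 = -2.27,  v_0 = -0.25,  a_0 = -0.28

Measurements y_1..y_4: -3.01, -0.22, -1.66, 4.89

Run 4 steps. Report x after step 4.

step 1: x_pred=-2.3960  r=-0.6140  x^+=-2.8510  v^+=-1.0342  a^+=-1.0397
step 2: x_pred=-3.3624  r=3.1424  x^+=-1.0339  v^+=1.9655  a^+=2.8486
step 3: x_pred=0.0114  r=-1.6714  x^+=-1.2271  v^+=1.3112  a^+=0.7804
step 4: x_pred=-0.6239  r=5.5139  x^+=3.4619  v^+=7.6427  a^+=7.6031

x_post = 3.4619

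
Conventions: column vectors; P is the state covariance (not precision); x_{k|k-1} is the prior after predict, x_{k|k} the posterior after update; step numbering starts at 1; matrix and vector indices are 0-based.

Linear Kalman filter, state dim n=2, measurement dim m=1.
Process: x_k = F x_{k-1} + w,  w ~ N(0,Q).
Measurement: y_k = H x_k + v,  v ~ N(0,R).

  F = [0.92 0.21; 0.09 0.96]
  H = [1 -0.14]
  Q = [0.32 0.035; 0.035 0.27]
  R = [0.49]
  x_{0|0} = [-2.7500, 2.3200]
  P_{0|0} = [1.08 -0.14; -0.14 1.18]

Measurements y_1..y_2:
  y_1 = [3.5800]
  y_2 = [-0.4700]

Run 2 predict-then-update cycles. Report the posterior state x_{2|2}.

step 1: x^-=[-2.0428, 1.9797]  P^-=[1.2321 0.2360; 0.2360 1.3420]  S=[1.6823]  K=[0.7127; 0.0286]  nu=[5.9000]  x^+=[2.1623, 2.1485]  P^+=[0.3775 0.2017; 0.2017 1.3407]
step 2: x^-=[2.4405, 2.2572]  P^-=[0.7766 0.5185; 0.5185 1.5435]  S=[1.1516]  K=[0.6113; 0.2626]  nu=[-2.5945]  x^+=[0.8545, 1.5759]  P^+=[0.3462 0.3336; 0.3336 1.4641]

x_post = [0.8545, 1.5759]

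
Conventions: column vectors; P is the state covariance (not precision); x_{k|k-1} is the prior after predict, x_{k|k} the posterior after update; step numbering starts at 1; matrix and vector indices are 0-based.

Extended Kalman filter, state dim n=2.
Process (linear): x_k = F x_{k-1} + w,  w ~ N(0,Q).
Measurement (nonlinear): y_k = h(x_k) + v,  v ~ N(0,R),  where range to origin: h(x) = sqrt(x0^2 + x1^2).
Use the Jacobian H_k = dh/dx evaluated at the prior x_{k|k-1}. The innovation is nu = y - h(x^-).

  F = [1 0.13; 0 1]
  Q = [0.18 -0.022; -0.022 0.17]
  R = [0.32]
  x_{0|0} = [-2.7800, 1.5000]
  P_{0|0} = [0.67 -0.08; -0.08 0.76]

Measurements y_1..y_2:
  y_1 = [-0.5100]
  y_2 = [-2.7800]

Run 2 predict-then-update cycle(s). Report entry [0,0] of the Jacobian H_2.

H_jac[0,0] = -0.9636

step 1: x^-=[-2.5850, 1.5000]  P^-=[0.8420 -0.0032; -0.0032 0.9300]  H_jac=[-0.8649 0.5019]  S=[1.1870]  K=[-0.6149; 0.3956]  nu=[-3.4987]  x^+=[-0.4335, 0.1160]  P^+=[0.3932 0.2855; 0.2855 0.7443]
step 2: x^-=[-0.4185, 0.1160]  P^-=[0.6600 0.3603; 0.3603 0.9143]  H_jac=[-0.9636 0.2672]  S=[0.8126]  K=[-0.6642; -0.1266]  nu=[-3.2142]  x^+=[1.7164, 0.5229]  P^+=[0.3015 0.2920; 0.2920 0.9012]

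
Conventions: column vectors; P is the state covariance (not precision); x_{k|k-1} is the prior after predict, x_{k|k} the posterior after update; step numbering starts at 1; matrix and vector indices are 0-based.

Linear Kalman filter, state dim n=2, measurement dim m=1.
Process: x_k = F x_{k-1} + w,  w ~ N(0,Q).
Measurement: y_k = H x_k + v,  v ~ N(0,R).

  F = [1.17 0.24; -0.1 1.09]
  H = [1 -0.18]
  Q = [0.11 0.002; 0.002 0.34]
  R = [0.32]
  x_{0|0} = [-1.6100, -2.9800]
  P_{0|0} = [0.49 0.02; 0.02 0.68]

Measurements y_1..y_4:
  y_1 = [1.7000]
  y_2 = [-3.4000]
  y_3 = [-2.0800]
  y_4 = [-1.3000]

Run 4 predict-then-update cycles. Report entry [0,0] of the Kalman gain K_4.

K[0,0] = 0.7902

step 1: x^-=[-2.5989, -3.0872]  P^-=[0.8312 0.1476; 0.1476 1.1484]  S=[1.1352]  K=[0.7087; -0.0521]  nu=[3.7432]  x^+=[0.0541, -3.2822]  P^+=[0.2609 0.1895; 0.1895 1.1454]
step 2: x^-=[-0.7245, -3.5830]  P^-=[0.6396 0.5082; 0.5082 1.6621]  S=[0.8304]  K=[0.6600; 0.2517]  nu=[-3.3205]  x^+=[-2.9159, -4.4188]  P^+=[0.2778 0.3703; 0.3703 1.6095]
step 3: x^-=[-4.4721, -4.5249]  P^-=[0.7910 0.8538; 0.8538 2.1743]  S=[0.8740]  K=[0.7291; 0.5291]  nu=[1.5776]  x^+=[-3.3218, -3.6902]  P^+=[0.3263 0.5166; 0.5166 1.9296]
step 4: x^-=[-4.7722, -3.6901]  P^-=[0.9580 1.1151; 1.1151 2.5232]  S=[0.9583]  K=[0.7902; 0.6897]  nu=[2.8080]  x^+=[-2.5533, -1.7536]  P^+=[0.3596 0.5928; 0.5928 2.0674]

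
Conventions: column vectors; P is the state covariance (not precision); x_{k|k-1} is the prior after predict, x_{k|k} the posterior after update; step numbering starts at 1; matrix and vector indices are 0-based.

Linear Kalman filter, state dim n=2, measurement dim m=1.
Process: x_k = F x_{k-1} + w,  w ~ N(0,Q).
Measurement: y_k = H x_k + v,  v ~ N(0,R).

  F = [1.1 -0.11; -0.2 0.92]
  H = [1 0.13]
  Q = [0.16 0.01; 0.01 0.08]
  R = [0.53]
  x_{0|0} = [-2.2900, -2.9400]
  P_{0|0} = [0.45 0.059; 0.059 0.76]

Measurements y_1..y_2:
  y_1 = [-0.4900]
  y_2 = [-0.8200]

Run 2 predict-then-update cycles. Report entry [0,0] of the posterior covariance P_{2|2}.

step 1: x^-=[-2.1956, -2.2468]  P^-=[0.6994 -0.1049; -0.1049 0.7196]  S=[1.2143]  K=[0.5648; -0.0094]  nu=[1.9977]  x^+=[-1.0674, -2.2655]  P^+=[0.3121 -0.0985; -0.0985 0.7194]
step 2: x^-=[-0.9249, -1.8708]  P^-=[0.5702 -0.2333; -0.2333 0.7377]  S=[1.0520]  K=[0.5132; -0.1306]  nu=[0.3481]  x^+=[-0.7463, -1.9162]  P^+=[0.2932 -0.1628; -0.1628 0.7197]

P_post[0,0] = 0.2932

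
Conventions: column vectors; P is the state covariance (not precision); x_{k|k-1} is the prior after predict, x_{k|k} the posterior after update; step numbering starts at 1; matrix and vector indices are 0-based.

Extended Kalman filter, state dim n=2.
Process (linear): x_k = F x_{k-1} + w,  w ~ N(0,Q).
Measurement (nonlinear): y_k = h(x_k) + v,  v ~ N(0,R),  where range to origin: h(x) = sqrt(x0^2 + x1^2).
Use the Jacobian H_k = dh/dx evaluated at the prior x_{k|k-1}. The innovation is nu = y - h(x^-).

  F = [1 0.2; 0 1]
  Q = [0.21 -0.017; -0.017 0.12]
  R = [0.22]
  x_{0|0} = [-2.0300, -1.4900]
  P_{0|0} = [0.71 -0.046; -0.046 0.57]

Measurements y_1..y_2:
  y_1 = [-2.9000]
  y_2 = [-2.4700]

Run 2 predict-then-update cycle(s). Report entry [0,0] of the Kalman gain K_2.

step 1: x^-=[-2.3280, -1.4900]  P^-=[0.9244 0.0510; 0.0510 0.6900]  H_jac=[-0.8423 -0.5391]  S=[1.1226]  K=[-0.7180; -0.3696]  nu=[-5.6640]  x^+=[1.7390, 0.6034]  P^+=[0.3456 -0.2469; -0.2469 0.5366]
step 2: x^-=[1.8597, 0.6034]  P^-=[0.4783 -0.1566; -0.1566 0.6566]  H_jac=[0.9512 0.3086]  S=[0.6233]  K=[0.6523; 0.0862]  nu=[-4.4252]  x^+=[-1.0269, 0.2221]  P^+=[0.2131 -0.1916; -0.1916 0.6520]

K[0,0] = 0.6523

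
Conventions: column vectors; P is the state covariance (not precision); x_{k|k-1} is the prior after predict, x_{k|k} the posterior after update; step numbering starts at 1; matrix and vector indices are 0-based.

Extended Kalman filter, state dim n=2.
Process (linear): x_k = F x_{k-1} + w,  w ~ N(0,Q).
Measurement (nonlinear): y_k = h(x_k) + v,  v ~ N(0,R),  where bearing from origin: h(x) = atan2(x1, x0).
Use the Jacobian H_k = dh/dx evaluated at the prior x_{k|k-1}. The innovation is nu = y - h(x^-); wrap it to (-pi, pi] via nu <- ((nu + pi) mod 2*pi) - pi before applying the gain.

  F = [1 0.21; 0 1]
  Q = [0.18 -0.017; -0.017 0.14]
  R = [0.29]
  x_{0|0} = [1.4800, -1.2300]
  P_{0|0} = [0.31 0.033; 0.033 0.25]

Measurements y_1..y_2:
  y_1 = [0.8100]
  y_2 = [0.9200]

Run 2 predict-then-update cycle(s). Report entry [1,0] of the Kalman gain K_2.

step 1: x^-=[1.2217, -1.2300]  P^-=[0.5149 0.0685; 0.0685 0.3900]  H_jac=[0.4093 0.4065]  S=[0.4635]  K=[0.5147; 0.4025]  nu=[1.5988]  x^+=[2.0446, -0.5864]  P^+=[0.3921 -0.0275; -0.0275 0.3149]
step 2: x^-=[1.9215, -0.5864]  P^-=[0.5744 0.0216; 0.0216 0.4549]  H_jac=[0.1453 0.4761]  S=[0.4082]  K=[0.2296; 0.5382]  nu=[1.2162]  x^+=[2.2008, 0.0682]  P^+=[0.5529 -0.0289; -0.0289 0.3366]

K[1,0] = 0.5382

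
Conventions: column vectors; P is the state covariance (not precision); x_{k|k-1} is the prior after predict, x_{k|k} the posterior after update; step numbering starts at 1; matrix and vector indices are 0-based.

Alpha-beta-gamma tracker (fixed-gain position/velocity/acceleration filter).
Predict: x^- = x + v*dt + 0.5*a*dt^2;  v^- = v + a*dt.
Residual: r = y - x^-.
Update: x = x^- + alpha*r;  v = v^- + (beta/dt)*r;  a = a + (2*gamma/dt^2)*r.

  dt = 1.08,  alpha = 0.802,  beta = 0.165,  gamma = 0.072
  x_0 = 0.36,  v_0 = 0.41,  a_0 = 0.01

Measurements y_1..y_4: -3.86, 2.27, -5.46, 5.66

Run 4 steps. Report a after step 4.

step 1: x_pred=0.8086  r=-4.6686  x^+=-2.9356  v^+=-0.2925  a^+=-0.5664
step 2: x_pred=-3.5818  r=5.8518  x^+=1.1113  v^+=-0.0101  a^+=0.1561
step 3: x_pred=1.1914  r=-6.6514  x^+=-4.1430  v^+=-0.8578  a^+=-0.6651
step 4: x_pred=-5.4573  r=11.1173  x^+=3.4588  v^+=0.1224  a^+=0.7074

a_post = 0.7074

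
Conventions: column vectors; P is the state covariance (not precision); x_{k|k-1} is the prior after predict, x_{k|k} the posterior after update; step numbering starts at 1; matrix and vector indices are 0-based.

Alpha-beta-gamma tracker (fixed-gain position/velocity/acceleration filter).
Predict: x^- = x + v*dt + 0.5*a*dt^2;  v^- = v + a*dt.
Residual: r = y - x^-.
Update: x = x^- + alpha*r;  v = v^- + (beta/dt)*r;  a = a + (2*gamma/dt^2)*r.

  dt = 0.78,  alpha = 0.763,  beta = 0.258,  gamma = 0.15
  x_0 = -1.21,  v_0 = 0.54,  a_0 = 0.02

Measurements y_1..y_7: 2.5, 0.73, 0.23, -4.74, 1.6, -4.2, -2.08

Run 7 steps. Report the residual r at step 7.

step 1: x_pred=-0.7827  r=3.2827  x^+=1.7220  v^+=1.6414  a^+=1.6387
step 2: x_pred=3.5008  r=-2.7708  x^+=1.3867  v^+=2.0031  a^+=0.2724
step 3: x_pred=3.0320  r=-2.8020  x^+=0.8941  v^+=1.2888  a^+=-1.1092
step 4: x_pred=1.5619  r=-6.3019  x^+=-3.2464  v^+=-1.6609  a^+=-4.2167
step 5: x_pred=-5.8246  r=7.4246  x^+=-0.1596  v^+=-2.4940  a^+=-0.5556
step 6: x_pred=-2.2740  r=-1.9260  x^+=-3.7435  v^+=-3.5645  a^+=-1.5053
step 7: x_pred=-6.9817  r=4.9017  x^+=-3.2417  v^+=-3.1173  a^+=0.9117

resid = 4.9017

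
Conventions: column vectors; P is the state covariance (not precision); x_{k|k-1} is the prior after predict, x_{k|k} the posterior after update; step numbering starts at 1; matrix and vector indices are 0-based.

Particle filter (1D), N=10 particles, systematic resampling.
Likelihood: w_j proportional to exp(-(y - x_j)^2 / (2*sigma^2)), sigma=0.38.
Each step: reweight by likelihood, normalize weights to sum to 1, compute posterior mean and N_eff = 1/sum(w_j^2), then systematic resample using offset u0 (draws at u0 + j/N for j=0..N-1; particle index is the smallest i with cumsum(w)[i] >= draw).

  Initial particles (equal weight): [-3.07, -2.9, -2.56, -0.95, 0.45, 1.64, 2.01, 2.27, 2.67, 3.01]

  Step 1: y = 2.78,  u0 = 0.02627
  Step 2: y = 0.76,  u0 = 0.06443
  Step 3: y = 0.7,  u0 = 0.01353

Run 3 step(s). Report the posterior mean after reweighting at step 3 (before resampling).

step 1: w=[0.0000, 0.0000, 0.0000, 0.0000, 0.0000, 0.0048, 0.0549, 0.1738, 0.4103, 0.3562]  mean=2.6804  Neff=3.0443  idx=[6, 7, 7, 8, 8, 8, 8, 9, 9, 9]
step 2: w=[0.8550, 0.0713, 0.0713, 0.0006, 0.0006, 0.0006, 0.0006, 0.0000, 0.0000, 0.0000]  mean=2.0487  Neff=1.3493  idx=[0, 0, 0, 0, 0, 0, 0, 0, 1, 2]
step 3: w=[0.1227, 0.1227, 0.1227, 0.1227, 0.1227, 0.1227, 0.1227, 0.1227, 0.0092, 0.0092]  mean=2.0148  Neff=8.2904  idx=[0, 0, 1, 2, 3, 4, 5, 5, 6, 7]

post_mean = 2.0148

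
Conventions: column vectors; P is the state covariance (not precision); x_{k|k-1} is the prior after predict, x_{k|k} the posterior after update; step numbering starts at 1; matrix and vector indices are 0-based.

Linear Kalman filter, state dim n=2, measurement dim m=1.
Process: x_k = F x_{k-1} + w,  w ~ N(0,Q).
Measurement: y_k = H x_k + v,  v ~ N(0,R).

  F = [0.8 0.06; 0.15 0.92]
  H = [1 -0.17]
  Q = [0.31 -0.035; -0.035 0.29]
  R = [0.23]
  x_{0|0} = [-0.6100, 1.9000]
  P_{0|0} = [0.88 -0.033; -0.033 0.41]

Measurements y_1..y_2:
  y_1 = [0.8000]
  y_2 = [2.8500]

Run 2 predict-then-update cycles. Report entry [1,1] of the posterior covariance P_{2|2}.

step 1: x^-=[-0.3740, 1.6565]  P^-=[0.8715 0.0686; 0.0686 0.6477]  S=[1.0969]  K=[0.7839; -0.0378]  nu=[1.4556]  x^+=[0.7670, 1.6015]  P^+=[0.1975 0.1012; 0.1012 0.6461]
step 2: x^-=[0.7097, 1.5884]  P^-=[0.4484 0.0997; 0.0997 0.8693]  S=[0.6696]  K=[0.6443; -0.0718]  nu=[2.4103]  x^+=[2.2628, 1.4155]  P^+=[0.1704 0.1307; 0.1307 0.8658]

P_post[1,1] = 0.8658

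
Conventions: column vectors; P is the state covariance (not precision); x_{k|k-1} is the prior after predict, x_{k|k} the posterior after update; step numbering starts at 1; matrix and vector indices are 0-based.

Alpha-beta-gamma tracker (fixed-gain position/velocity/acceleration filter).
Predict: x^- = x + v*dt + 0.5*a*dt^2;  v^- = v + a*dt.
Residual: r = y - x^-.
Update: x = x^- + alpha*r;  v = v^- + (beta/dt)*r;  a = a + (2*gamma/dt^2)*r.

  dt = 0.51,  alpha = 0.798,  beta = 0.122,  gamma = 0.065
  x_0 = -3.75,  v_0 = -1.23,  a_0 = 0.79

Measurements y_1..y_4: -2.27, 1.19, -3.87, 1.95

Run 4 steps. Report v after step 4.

step 1: x_pred=-4.2746  r=2.0046  x^+=-2.6749  v^+=-0.3476  a^+=1.7919
step 2: x_pred=-2.6191  r=3.8091  x^+=0.4206  v^+=1.4775  a^+=3.6957
step 3: x_pred=1.6547  r=-5.5247  x^+=-2.7540  v^+=2.0407  a^+=0.9344
step 4: x_pred=-1.5917  r=3.5417  x^+=1.2346  v^+=3.3645  a^+=2.7046

v_post = 3.3645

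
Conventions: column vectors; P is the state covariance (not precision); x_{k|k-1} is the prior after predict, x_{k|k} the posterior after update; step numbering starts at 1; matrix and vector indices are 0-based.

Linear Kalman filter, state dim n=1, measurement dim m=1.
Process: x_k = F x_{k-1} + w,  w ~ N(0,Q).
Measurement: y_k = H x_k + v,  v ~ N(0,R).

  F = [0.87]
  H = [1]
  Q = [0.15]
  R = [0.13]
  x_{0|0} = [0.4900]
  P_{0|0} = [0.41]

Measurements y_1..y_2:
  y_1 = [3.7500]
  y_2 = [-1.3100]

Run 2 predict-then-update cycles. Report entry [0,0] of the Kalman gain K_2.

step 1: x^-=[0.4263]  P^-=[0.4603]  S=[0.5903]  K=[0.7798]  nu=[3.3237]  x^+=[3.0181]  P^+=[0.1014]
step 2: x^-=[2.6257]  P^-=[0.2267]  S=[0.3567]  K=[0.6356]  nu=[-3.9357]  x^+=[0.1243]  P^+=[0.0826]

K[0,0] = 0.6356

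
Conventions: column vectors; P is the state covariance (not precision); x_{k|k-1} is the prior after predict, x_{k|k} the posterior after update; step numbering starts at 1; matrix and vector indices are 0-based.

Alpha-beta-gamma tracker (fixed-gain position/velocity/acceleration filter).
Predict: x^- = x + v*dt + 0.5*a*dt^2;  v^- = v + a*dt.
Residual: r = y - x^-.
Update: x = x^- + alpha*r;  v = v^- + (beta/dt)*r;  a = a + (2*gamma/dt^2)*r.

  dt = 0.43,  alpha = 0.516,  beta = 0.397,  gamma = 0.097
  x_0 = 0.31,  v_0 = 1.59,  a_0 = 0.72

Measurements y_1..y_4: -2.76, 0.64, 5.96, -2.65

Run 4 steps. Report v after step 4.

step 1: x_pred=1.0603  r=-3.8203  x^+=-0.9110  v^+=-1.6275  a^+=-3.2883
step 2: x_pred=-1.9148  r=2.5548  x^+=-0.5965  v^+=-0.6827  a^+=-0.6077
step 3: x_pred=-0.9463  r=6.9063  x^+=2.6174  v^+=5.4322  a^+=6.6384
step 4: x_pred=5.5669  r=-8.2169  x^+=1.3270  v^+=0.7004  a^+=-1.9829

v_post = 0.7004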